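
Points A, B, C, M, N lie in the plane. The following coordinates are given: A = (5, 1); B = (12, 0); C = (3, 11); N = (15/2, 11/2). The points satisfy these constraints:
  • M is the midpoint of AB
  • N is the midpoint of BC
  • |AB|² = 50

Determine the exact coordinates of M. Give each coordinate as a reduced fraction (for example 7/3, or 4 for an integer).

1. M_x = 17/2  [2·M = A+B = (5, 1)+(12, 0)]
2. M_y = 1/2  [2·M = A+B = (5, 1)+(12, 0)]
   so M = (17/2, 1/2)

M = (17/2, 1/2)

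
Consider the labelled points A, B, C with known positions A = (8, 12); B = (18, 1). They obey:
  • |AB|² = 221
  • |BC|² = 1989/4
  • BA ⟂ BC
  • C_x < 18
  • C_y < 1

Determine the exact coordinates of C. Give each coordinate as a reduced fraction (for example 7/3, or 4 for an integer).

1. C_x = 3/2  [[BA ⟂ BC ⇒ -10x+11y+169=0] ∩ [|C−(18, 1)|²=1989/4]]
2. C_y = -14  [[BA ⟂ BC ⇒ -10x+11y+169=0] ∩ [|C−(18, 1)|²=1989/4]]
   so C = (3/2, -14)

C = (3/2, -14)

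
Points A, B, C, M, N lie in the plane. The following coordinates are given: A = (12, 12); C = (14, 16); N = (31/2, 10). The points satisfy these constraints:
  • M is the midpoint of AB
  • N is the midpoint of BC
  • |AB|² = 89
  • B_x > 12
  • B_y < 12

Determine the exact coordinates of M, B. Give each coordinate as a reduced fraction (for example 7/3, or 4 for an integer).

1. B_x = 17  [B = 2·N−C = 2·(31/2, 10)−(14, 16)]
2. B_y = 4  [B = 2·N−C = 2·(31/2, 10)−(14, 16)]
   so B = (17, 4)
3. M_x = 29/2  [2·M = A+B = (12, 12)+(17, 4)]
4. M_y = 8  [2·M = A+B = (12, 12)+(17, 4)]
   so M = (29/2, 8)

M = (29/2, 8)
B = (17, 4)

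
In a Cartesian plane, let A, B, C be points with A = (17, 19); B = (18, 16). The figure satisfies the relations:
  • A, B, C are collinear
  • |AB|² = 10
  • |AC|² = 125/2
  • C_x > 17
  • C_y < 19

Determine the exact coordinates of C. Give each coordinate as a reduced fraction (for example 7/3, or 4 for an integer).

1. C_x = 39/2  [[A, B, C are collinear ⇒ 3x+1y-70=0] ∩ [|C−(17, 19)|²=125/2]]
2. C_y = 23/2  [[A, B, C are collinear ⇒ 3x+1y-70=0] ∩ [|C−(17, 19)|²=125/2]]
   so C = (39/2, 23/2)

C = (39/2, 23/2)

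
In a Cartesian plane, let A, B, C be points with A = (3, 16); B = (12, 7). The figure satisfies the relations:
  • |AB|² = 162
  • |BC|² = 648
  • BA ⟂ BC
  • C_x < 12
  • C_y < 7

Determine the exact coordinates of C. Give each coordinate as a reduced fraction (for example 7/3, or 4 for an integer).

1. C_x = -6  [[BA ⟂ BC ⇒ -9x+9y+45=0] ∩ [|C−(12, 7)|²=648]]
2. C_y = -11  [[BA ⟂ BC ⇒ -9x+9y+45=0] ∩ [|C−(12, 7)|²=648]]
   so C = (-6, -11)

C = (-6, -11)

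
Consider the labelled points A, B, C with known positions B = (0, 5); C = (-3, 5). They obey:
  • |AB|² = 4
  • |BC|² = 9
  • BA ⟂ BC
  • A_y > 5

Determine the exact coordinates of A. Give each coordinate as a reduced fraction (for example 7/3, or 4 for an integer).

1. A_x = 0  [[BA ⟂ BC ⇒ -3x=0] ∩ [|A−(0, 5)|²=4]]
2. A_y = 7  [[BA ⟂ BC ⇒ -3x=0] ∩ [|A−(0, 5)|²=4]]
   so A = (0, 7)

A = (0, 7)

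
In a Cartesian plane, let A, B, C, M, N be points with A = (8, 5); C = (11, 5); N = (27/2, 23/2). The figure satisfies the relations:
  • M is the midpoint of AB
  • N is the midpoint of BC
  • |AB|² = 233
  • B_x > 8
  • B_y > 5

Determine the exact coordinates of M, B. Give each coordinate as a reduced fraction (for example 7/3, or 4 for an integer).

1. B_x = 16  [B = 2·N−C = 2·(27/2, 23/2)−(11, 5)]
2. B_y = 18  [B = 2·N−C = 2·(27/2, 23/2)−(11, 5)]
   so B = (16, 18)
3. M_x = 12  [2·M = A+B = (8, 5)+(16, 18)]
4. M_y = 23/2  [2·M = A+B = (8, 5)+(16, 18)]
   so M = (12, 23/2)

M = (12, 23/2)
B = (16, 18)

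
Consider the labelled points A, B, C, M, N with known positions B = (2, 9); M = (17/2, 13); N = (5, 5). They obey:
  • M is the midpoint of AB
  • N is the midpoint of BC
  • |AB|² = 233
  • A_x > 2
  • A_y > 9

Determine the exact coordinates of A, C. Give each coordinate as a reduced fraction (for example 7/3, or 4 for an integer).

1. A_x = 15  [A = 2·M−B = 2·(17/2, 13)−(2, 9)]
2. A_y = 17  [A = 2·M−B = 2·(17/2, 13)−(2, 9)]
   so A = (15, 17)
3. C_x = 8  [C = 2·N−B = 2·(5, 5)−(2, 9)]
4. C_y = 1  [C = 2·N−B = 2·(5, 5)−(2, 9)]
   so C = (8, 1)

A = (15, 17)
C = (8, 1)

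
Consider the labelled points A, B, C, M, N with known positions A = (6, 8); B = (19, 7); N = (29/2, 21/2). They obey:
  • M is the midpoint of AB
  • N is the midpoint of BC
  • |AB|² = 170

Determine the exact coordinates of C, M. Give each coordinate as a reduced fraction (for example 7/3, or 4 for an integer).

C = (10, 14)
M = (25/2, 15/2)

1. M_x = 25/2  [2·M = A+B = (6, 8)+(19, 7)]
2. M_y = 15/2  [2·M = A+B = (6, 8)+(19, 7)]
   so M = (25/2, 15/2)
3. C_x = 10  [C = 2·N−B = 2·(29/2, 21/2)−(19, 7)]
4. C_y = 14  [C = 2·N−B = 2·(29/2, 21/2)−(19, 7)]
   so C = (10, 14)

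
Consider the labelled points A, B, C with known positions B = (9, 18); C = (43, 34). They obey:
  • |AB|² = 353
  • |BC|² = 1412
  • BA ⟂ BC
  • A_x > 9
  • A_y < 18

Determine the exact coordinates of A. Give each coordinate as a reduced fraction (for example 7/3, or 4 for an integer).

1. A_x = 17  [[BA ⟂ BC ⇒ 34x+16y-594=0] ∩ [|A−(9, 18)|²=353]]
2. A_y = 1  [[BA ⟂ BC ⇒ 34x+16y-594=0] ∩ [|A−(9, 18)|²=353]]
   so A = (17, 1)

A = (17, 1)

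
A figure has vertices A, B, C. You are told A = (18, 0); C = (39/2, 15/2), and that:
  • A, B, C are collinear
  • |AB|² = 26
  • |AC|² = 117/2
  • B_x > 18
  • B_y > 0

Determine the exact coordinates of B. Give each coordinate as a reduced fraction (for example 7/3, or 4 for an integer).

B = (19, 5)

1. B_x = 19  [[A, B, C are collinear ⇒ 15/2x-3/2y-135=0] ∩ [|B−(18, 0)|²=26]]
2. B_y = 5  [[A, B, C are collinear ⇒ 15/2x-3/2y-135=0] ∩ [|B−(18, 0)|²=26]]
   so B = (19, 5)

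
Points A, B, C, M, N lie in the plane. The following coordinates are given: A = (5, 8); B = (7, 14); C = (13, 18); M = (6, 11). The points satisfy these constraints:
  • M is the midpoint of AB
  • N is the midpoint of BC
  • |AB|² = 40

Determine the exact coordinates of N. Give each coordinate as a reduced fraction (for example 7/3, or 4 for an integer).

N = (10, 16)

1. N_x = 10  [2·N = B+C = (7, 14)+(13, 18)]
2. N_y = 16  [2·N = B+C = (7, 14)+(13, 18)]
   so N = (10, 16)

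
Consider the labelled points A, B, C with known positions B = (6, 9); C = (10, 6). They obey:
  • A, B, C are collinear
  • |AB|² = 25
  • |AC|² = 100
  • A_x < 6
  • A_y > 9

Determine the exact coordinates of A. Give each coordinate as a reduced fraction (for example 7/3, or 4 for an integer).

1. A_x = 2  [[A, B, C are collinear ⇒ 3x+4y-54=0] ∩ [|A−(6, 9)|²=25]]
2. A_y = 12  [[A, B, C are collinear ⇒ 3x+4y-54=0] ∩ [|A−(6, 9)|²=25]]
   so A = (2, 12)

A = (2, 12)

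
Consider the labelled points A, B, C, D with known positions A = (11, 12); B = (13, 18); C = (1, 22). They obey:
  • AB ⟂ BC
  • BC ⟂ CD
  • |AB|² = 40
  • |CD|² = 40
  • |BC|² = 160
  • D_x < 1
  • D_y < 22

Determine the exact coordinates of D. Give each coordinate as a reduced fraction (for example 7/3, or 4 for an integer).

D = (-1, 16)

1. D_x = -1  [[BC ⟂ CD ⇒ -12x+4y-76=0] ∩ [|D−(1, 22)|²=40]]
2. D_y = 16  [[BC ⟂ CD ⇒ -12x+4y-76=0] ∩ [|D−(1, 22)|²=40]]
   so D = (-1, 16)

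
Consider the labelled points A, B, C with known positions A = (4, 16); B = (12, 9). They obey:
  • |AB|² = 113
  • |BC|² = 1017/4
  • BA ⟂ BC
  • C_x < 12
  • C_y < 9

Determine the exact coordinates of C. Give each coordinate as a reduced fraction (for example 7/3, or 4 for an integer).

C = (3/2, -3)

1. C_x = 3/2  [[BA ⟂ BC ⇒ -8x+7y+33=0] ∩ [|C−(12, 9)|²=1017/4]]
2. C_y = -3  [[BA ⟂ BC ⇒ -8x+7y+33=0] ∩ [|C−(12, 9)|²=1017/4]]
   so C = (3/2, -3)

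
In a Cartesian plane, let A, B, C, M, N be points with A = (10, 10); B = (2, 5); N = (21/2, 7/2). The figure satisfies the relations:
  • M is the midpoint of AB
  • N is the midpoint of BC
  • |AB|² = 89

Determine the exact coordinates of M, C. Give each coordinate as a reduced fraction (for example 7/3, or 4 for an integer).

1. M_x = 6  [2·M = A+B = (10, 10)+(2, 5)]
2. M_y = 15/2  [2·M = A+B = (10, 10)+(2, 5)]
   so M = (6, 15/2)
3. C_x = 19  [C = 2·N−B = 2·(21/2, 7/2)−(2, 5)]
4. C_y = 2  [C = 2·N−B = 2·(21/2, 7/2)−(2, 5)]
   so C = (19, 2)

M = (6, 15/2)
C = (19, 2)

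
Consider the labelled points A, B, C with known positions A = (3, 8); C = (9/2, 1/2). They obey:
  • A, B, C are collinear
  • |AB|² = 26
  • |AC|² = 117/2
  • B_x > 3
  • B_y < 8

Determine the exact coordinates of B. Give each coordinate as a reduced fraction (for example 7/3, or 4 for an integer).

1. B_x = 4  [[A, B, C are collinear ⇒ -15/2x-3/2y+69/2=0] ∩ [|B−(3, 8)|²=26]]
2. B_y = 3  [[A, B, C are collinear ⇒ -15/2x-3/2y+69/2=0] ∩ [|B−(3, 8)|²=26]]
   so B = (4, 3)

B = (4, 3)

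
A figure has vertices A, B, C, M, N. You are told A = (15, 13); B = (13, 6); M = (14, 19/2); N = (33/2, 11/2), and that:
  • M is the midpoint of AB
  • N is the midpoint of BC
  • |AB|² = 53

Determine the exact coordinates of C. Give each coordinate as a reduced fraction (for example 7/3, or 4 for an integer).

1. C_x = 20  [C = 2·N−B = 2·(33/2, 11/2)−(13, 6)]
2. C_y = 5  [C = 2·N−B = 2·(33/2, 11/2)−(13, 6)]
   so C = (20, 5)

C = (20, 5)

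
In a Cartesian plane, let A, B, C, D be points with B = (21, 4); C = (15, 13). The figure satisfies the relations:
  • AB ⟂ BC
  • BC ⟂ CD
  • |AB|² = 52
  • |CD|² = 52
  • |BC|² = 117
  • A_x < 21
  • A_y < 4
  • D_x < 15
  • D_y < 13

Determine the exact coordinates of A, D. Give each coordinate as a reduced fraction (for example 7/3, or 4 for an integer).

A = (15, 0)
D = (9, 9)

1. A_x = 15  [[AB ⟂ BC ⇒ 6x-9y-90=0] ∩ [|A−(21, 4)|²=52]]
2. A_y = 0  [[AB ⟂ BC ⇒ 6x-9y-90=0] ∩ [|A−(21, 4)|²=52]]
   so A = (15, 0)
3. D_x = 9  [[BC ⟂ CD ⇒ -6x+9y-27=0] ∩ [|D−(15, 13)|²=52]]
4. D_y = 9  [[BC ⟂ CD ⇒ -6x+9y-27=0] ∩ [|D−(15, 13)|²=52]]
   so D = (9, 9)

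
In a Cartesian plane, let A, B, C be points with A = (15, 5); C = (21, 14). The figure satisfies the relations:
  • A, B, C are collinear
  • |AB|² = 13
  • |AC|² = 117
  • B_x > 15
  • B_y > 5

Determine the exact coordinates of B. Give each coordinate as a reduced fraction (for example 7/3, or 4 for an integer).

1. B_x = 17  [[A, B, C are collinear ⇒ 9x-6y-105=0] ∩ [|B−(15, 5)|²=13]]
2. B_y = 8  [[A, B, C are collinear ⇒ 9x-6y-105=0] ∩ [|B−(15, 5)|²=13]]
   so B = (17, 8)

B = (17, 8)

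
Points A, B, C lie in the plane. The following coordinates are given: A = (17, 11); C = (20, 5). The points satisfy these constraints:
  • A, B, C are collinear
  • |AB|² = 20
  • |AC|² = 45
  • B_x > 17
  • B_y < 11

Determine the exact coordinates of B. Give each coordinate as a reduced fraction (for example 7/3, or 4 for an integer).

1. B_x = 19  [[A, B, C are collinear ⇒ -6x-3y+135=0] ∩ [|B−(17, 11)|²=20]]
2. B_y = 7  [[A, B, C are collinear ⇒ -6x-3y+135=0] ∩ [|B−(17, 11)|²=20]]
   so B = (19, 7)

B = (19, 7)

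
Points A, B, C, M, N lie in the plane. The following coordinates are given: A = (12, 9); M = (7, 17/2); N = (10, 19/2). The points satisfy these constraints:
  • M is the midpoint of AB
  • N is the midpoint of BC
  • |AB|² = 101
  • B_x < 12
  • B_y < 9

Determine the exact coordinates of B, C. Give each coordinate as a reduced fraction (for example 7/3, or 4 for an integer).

B = (2, 8)
C = (18, 11)

1. B_x = 2  [B = 2·M−A = 2·(7, 17/2)−(12, 9)]
2. B_y = 8  [B = 2·M−A = 2·(7, 17/2)−(12, 9)]
   so B = (2, 8)
3. C_x = 18  [C = 2·N−B = 2·(10, 19/2)−(2, 8)]
4. C_y = 11  [C = 2·N−B = 2·(10, 19/2)−(2, 8)]
   so C = (18, 11)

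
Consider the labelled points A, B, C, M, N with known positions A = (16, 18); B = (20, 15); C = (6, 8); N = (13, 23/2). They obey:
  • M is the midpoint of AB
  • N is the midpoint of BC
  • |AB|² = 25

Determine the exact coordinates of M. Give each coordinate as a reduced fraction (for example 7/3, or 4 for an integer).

M = (18, 33/2)

1. M_x = 18  [2·M = A+B = (16, 18)+(20, 15)]
2. M_y = 33/2  [2·M = A+B = (16, 18)+(20, 15)]
   so M = (18, 33/2)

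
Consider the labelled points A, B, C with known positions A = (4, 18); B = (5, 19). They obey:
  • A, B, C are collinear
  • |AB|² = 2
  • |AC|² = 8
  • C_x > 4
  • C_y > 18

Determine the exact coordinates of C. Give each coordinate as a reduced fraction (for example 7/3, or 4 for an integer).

1. C_x = 6  [[A, B, C are collinear ⇒ -1x+1y-14=0] ∩ [|C−(4, 18)|²=8]]
2. C_y = 20  [[A, B, C are collinear ⇒ -1x+1y-14=0] ∩ [|C−(4, 18)|²=8]]
   so C = (6, 20)

C = (6, 20)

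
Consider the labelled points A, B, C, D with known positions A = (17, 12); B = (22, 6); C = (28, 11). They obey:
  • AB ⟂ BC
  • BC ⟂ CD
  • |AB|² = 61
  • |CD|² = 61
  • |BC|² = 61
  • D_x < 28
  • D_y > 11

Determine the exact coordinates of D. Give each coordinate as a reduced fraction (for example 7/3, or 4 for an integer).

1. D_x = 23  [[BC ⟂ CD ⇒ 6x+5y-223=0] ∩ [|D−(28, 11)|²=61]]
2. D_y = 17  [[BC ⟂ CD ⇒ 6x+5y-223=0] ∩ [|D−(28, 11)|²=61]]
   so D = (23, 17)

D = (23, 17)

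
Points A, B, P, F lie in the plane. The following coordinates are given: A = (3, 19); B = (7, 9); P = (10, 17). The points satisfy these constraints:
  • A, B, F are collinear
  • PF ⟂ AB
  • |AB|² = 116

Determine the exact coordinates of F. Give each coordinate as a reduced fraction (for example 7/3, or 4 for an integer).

F = (135/29, 431/29)

1. F_x = 135/29  [[A, B, F are collinear ⇒ 10x+4y-106=0] ∩ [PF ⟂ AB ⇒ 4x-10y+130=0]]
2. F_y = 431/29  [[A, B, F are collinear ⇒ 10x+4y-106=0] ∩ [PF ⟂ AB ⇒ 4x-10y+130=0]]
   so F = (135/29, 431/29)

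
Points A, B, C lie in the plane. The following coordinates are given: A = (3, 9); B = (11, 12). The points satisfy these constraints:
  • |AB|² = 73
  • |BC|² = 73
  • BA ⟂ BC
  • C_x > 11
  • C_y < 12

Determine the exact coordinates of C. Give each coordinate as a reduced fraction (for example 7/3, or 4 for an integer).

1. C_x = 14  [[BA ⟂ BC ⇒ -8x-3y+124=0] ∩ [|C−(11, 12)|²=73]]
2. C_y = 4  [[BA ⟂ BC ⇒ -8x-3y+124=0] ∩ [|C−(11, 12)|²=73]]
   so C = (14, 4)

C = (14, 4)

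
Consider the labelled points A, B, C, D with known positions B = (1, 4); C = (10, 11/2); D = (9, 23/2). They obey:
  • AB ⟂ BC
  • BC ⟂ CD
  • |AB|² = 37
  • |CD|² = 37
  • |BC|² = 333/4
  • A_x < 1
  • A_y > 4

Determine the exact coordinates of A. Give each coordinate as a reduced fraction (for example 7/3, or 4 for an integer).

1. A_x = 0  [[AB ⟂ BC ⇒ -9x-3/2y+15=0] ∩ [|A−(1, 4)|²=37]]
2. A_y = 10  [[AB ⟂ BC ⇒ -9x-3/2y+15=0] ∩ [|A−(1, 4)|²=37]]
   so A = (0, 10)

A = (0, 10)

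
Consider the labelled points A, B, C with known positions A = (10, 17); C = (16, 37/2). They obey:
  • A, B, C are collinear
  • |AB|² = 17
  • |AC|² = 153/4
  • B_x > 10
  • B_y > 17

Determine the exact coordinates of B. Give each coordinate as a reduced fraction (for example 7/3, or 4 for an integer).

1. B_x = 14  [[A, B, C are collinear ⇒ 3/2x-6y+87=0] ∩ [|B−(10, 17)|²=17]]
2. B_y = 18  [[A, B, C are collinear ⇒ 3/2x-6y+87=0] ∩ [|B−(10, 17)|²=17]]
   so B = (14, 18)

B = (14, 18)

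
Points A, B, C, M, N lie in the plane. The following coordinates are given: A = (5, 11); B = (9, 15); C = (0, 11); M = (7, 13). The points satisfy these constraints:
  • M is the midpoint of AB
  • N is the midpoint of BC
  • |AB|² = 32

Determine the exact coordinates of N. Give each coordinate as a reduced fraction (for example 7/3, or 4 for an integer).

N = (9/2, 13)

1. N_x = 9/2  [2·N = B+C = (9, 15)+(0, 11)]
2. N_y = 13  [2·N = B+C = (9, 15)+(0, 11)]
   so N = (9/2, 13)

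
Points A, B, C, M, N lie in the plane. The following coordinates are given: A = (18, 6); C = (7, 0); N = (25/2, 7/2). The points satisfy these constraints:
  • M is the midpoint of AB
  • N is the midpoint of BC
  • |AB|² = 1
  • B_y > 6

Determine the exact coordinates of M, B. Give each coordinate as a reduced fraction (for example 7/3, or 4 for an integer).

M = (18, 13/2)
B = (18, 7)

1. B_x = 18  [B = 2·N−C = 2·(25/2, 7/2)−(7, 0)]
2. B_y = 7  [B = 2·N−C = 2·(25/2, 7/2)−(7, 0)]
   so B = (18, 7)
3. M_x = 18  [2·M = A+B = (18, 6)+(18, 7)]
4. M_y = 13/2  [2·M = A+B = (18, 6)+(18, 7)]
   so M = (18, 13/2)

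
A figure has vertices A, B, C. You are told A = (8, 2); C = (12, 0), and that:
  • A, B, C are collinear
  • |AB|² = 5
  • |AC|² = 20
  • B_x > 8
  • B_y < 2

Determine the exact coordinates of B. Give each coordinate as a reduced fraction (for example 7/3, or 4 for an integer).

1. B_x = 10  [[A, B, C are collinear ⇒ -2x-4y+24=0] ∩ [|B−(8, 2)|²=5]]
2. B_y = 1  [[A, B, C are collinear ⇒ -2x-4y+24=0] ∩ [|B−(8, 2)|²=5]]
   so B = (10, 1)

B = (10, 1)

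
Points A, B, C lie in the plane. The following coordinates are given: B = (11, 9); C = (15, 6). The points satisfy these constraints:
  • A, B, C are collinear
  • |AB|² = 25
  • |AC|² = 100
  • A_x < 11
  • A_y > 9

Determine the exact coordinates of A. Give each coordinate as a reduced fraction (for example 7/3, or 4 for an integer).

1. A_x = 7  [[A, B, C are collinear ⇒ 3x+4y-69=0] ∩ [|A−(11, 9)|²=25]]
2. A_y = 12  [[A, B, C are collinear ⇒ 3x+4y-69=0] ∩ [|A−(11, 9)|²=25]]
   so A = (7, 12)

A = (7, 12)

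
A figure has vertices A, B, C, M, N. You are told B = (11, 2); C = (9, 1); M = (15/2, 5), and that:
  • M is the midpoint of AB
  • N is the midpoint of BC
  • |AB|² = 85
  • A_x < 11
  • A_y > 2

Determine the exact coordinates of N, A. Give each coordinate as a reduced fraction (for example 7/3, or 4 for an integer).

1. A_x = 4  [A = 2·M−B = 2·(15/2, 5)−(11, 2)]
2. A_y = 8  [A = 2·M−B = 2·(15/2, 5)−(11, 2)]
   so A = (4, 8)
3. N_x = 10  [2·N = B+C = (11, 2)+(9, 1)]
4. N_y = 3/2  [2·N = B+C = (11, 2)+(9, 1)]
   so N = (10, 3/2)

N = (10, 3/2)
A = (4, 8)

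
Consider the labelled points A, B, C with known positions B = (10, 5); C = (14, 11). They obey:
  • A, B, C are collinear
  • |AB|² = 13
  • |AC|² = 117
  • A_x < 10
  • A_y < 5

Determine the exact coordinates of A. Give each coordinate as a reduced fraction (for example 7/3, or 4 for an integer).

1. A_x = 8  [[A, B, C are collinear ⇒ -6x+4y+40=0] ∩ [|A−(10, 5)|²=13]]
2. A_y = 2  [[A, B, C are collinear ⇒ -6x+4y+40=0] ∩ [|A−(10, 5)|²=13]]
   so A = (8, 2)

A = (8, 2)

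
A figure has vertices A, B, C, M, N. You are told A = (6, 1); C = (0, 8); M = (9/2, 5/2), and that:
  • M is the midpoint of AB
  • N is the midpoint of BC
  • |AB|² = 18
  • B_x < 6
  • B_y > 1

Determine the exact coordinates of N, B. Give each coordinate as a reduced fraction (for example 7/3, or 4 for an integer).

1. B_x = 3  [B = 2·M−A = 2·(9/2, 5/2)−(6, 1)]
2. B_y = 4  [B = 2·M−A = 2·(9/2, 5/2)−(6, 1)]
   so B = (3, 4)
3. N_x = 3/2  [2·N = B+C = (3, 4)+(0, 8)]
4. N_y = 6  [2·N = B+C = (3, 4)+(0, 8)]
   so N = (3/2, 6)

N = (3/2, 6)
B = (3, 4)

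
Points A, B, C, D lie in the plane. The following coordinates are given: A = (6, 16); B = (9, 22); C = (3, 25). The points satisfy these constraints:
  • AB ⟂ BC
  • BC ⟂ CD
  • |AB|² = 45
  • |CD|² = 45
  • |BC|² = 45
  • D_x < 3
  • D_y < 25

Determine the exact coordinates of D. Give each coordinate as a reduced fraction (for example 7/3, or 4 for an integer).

1. D_x = 0  [[BC ⟂ CD ⇒ -6x+3y-57=0] ∩ [|D−(3, 25)|²=45]]
2. D_y = 19  [[BC ⟂ CD ⇒ -6x+3y-57=0] ∩ [|D−(3, 25)|²=45]]
   so D = (0, 19)

D = (0, 19)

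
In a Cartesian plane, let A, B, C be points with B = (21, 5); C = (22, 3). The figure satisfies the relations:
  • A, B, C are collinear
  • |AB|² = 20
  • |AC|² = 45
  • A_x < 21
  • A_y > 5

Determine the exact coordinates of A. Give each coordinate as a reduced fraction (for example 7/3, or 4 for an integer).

1. A_x = 19  [[A, B, C are collinear ⇒ 2x+1y-47=0] ∩ [|A−(21, 5)|²=20]]
2. A_y = 9  [[A, B, C are collinear ⇒ 2x+1y-47=0] ∩ [|A−(21, 5)|²=20]]
   so A = (19, 9)

A = (19, 9)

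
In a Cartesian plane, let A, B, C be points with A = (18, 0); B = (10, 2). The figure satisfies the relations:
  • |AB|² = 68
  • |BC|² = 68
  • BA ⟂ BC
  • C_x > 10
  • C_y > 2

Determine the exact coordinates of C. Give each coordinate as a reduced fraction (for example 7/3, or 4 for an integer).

C = (12, 10)

1. C_x = 12  [[BA ⟂ BC ⇒ 8x-2y-76=0] ∩ [|C−(10, 2)|²=68]]
2. C_y = 10  [[BA ⟂ BC ⇒ 8x-2y-76=0] ∩ [|C−(10, 2)|²=68]]
   so C = (12, 10)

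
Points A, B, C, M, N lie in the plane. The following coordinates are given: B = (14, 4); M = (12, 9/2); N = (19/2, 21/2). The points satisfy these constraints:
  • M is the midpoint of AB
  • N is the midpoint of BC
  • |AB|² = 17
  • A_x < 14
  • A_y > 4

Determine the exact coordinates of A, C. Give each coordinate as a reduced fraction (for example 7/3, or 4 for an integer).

1. A_x = 10  [A = 2·M−B = 2·(12, 9/2)−(14, 4)]
2. A_y = 5  [A = 2·M−B = 2·(12, 9/2)−(14, 4)]
   so A = (10, 5)
3. C_x = 5  [C = 2·N−B = 2·(19/2, 21/2)−(14, 4)]
4. C_y = 17  [C = 2·N−B = 2·(19/2, 21/2)−(14, 4)]
   so C = (5, 17)

A = (10, 5)
C = (5, 17)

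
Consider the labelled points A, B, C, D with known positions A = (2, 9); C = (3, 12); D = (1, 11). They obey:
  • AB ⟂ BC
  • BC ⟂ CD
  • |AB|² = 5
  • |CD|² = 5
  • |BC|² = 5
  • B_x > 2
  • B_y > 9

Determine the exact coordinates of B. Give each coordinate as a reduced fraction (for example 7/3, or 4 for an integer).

B = (4, 10)

1. B_x = 4  [[BC ⟂ CD ⇒ 2x+1y-18=0] ∩ [|B−(2, 9)|²=5]]
2. B_y = 10  [[BC ⟂ CD ⇒ 2x+1y-18=0] ∩ [|B−(2, 9)|²=5]]
   so B = (4, 10)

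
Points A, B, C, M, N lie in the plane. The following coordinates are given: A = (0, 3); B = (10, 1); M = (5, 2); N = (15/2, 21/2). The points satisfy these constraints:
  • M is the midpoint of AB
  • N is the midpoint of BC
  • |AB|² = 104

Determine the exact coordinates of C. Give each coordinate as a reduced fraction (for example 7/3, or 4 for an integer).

C = (5, 20)

1. C_x = 5  [C = 2·N−B = 2·(15/2, 21/2)−(10, 1)]
2. C_y = 20  [C = 2·N−B = 2·(15/2, 21/2)−(10, 1)]
   so C = (5, 20)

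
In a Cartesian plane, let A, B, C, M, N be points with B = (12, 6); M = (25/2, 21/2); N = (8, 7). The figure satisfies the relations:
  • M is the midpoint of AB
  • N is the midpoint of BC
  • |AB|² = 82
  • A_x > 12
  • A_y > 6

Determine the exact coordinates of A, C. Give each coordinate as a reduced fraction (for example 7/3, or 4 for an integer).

1. A_x = 13  [A = 2·M−B = 2·(25/2, 21/2)−(12, 6)]
2. A_y = 15  [A = 2·M−B = 2·(25/2, 21/2)−(12, 6)]
   so A = (13, 15)
3. C_x = 4  [C = 2·N−B = 2·(8, 7)−(12, 6)]
4. C_y = 8  [C = 2·N−B = 2·(8, 7)−(12, 6)]
   so C = (4, 8)

A = (13, 15)
C = (4, 8)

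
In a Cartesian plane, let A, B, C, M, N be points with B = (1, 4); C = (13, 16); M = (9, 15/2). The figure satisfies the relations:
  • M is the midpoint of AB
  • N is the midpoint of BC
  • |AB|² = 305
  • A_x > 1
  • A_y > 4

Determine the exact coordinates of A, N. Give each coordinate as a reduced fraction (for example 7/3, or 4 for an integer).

A = (17, 11)
N = (7, 10)

1. A_x = 17  [A = 2·M−B = 2·(9, 15/2)−(1, 4)]
2. A_y = 11  [A = 2·M−B = 2·(9, 15/2)−(1, 4)]
   so A = (17, 11)
3. N_x = 7  [2·N = B+C = (1, 4)+(13, 16)]
4. N_y = 10  [2·N = B+C = (1, 4)+(13, 16)]
   so N = (7, 10)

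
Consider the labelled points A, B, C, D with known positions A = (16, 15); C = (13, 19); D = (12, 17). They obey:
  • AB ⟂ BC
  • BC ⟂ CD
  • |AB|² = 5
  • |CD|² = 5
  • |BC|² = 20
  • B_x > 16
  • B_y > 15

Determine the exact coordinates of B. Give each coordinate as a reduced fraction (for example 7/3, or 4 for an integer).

1. B_x = 17  [[BC ⟂ CD ⇒ 1x+2y-51=0] ∩ [|B−(16, 15)|²=5]]
2. B_y = 17  [[BC ⟂ CD ⇒ 1x+2y-51=0] ∩ [|B−(16, 15)|²=5]]
   so B = (17, 17)

B = (17, 17)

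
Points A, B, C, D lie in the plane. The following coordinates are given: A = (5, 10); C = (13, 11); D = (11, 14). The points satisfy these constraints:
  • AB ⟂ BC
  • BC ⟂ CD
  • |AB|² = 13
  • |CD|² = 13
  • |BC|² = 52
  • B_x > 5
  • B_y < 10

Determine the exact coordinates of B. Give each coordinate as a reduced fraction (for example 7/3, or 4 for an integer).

1. B_x = 7  [[BC ⟂ CD ⇒ 2x-3y+7=0] ∩ [|B−(5, 10)|²=13]]
2. B_y = 7  [[BC ⟂ CD ⇒ 2x-3y+7=0] ∩ [|B−(5, 10)|²=13]]
   so B = (7, 7)

B = (7, 7)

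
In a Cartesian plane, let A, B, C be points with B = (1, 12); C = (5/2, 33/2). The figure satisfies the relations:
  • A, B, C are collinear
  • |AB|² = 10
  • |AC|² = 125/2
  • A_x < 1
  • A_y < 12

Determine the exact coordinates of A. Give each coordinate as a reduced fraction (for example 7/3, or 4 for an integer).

A = (0, 9)

1. A_x = 0  [[A, B, C are collinear ⇒ -9/2x+3/2y-27/2=0] ∩ [|A−(1, 12)|²=10]]
2. A_y = 9  [[A, B, C are collinear ⇒ -9/2x+3/2y-27/2=0] ∩ [|A−(1, 12)|²=10]]
   so A = (0, 9)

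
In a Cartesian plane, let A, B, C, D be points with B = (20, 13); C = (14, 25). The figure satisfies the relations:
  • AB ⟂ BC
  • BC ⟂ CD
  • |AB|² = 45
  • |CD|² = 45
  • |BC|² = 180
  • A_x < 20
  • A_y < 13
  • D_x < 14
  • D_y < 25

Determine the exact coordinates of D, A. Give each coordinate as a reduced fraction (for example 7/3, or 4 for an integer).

D = (8, 22)
A = (14, 10)

1. D_x = 8  [[BC ⟂ CD ⇒ -6x+12y-216=0] ∩ [|D−(14, 25)|²=45]]
2. D_y = 22  [[BC ⟂ CD ⇒ -6x+12y-216=0] ∩ [|D−(14, 25)|²=45]]
   so D = (8, 22)
3. A_x = 14  [[AB ⟂ BC ⇒ 6x-12y+36=0] ∩ [|A−(20, 13)|²=45]]
4. A_y = 10  [[AB ⟂ BC ⇒ 6x-12y+36=0] ∩ [|A−(20, 13)|²=45]]
   so A = (14, 10)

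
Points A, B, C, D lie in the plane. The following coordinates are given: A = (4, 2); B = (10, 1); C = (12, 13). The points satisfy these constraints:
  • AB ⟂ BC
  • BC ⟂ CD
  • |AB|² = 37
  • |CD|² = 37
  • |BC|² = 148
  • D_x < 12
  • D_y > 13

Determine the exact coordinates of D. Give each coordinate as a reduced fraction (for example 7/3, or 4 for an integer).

1. D_x = 6  [[BC ⟂ CD ⇒ 2x+12y-180=0] ∩ [|D−(12, 13)|²=37]]
2. D_y = 14  [[BC ⟂ CD ⇒ 2x+12y-180=0] ∩ [|D−(12, 13)|²=37]]
   so D = (6, 14)

D = (6, 14)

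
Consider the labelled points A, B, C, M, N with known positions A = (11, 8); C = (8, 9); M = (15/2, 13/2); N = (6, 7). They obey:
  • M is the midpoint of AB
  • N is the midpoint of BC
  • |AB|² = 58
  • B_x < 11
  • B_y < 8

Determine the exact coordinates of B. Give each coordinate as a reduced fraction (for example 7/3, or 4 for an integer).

1. B_x = 4  [B = 2·M−A = 2·(15/2, 13/2)−(11, 8)]
2. B_y = 5  [B = 2·M−A = 2·(15/2, 13/2)−(11, 8)]
   so B = (4, 5)

B = (4, 5)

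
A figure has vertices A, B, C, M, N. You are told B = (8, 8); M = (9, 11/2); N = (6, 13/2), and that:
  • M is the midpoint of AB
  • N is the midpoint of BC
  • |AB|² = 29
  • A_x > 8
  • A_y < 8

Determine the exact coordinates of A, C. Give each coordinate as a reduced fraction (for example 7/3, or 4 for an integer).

1. A_x = 10  [A = 2·M−B = 2·(9, 11/2)−(8, 8)]
2. A_y = 3  [A = 2·M−B = 2·(9, 11/2)−(8, 8)]
   so A = (10, 3)
3. C_x = 4  [C = 2·N−B = 2·(6, 13/2)−(8, 8)]
4. C_y = 5  [C = 2·N−B = 2·(6, 13/2)−(8, 8)]
   so C = (4, 5)

A = (10, 3)
C = (4, 5)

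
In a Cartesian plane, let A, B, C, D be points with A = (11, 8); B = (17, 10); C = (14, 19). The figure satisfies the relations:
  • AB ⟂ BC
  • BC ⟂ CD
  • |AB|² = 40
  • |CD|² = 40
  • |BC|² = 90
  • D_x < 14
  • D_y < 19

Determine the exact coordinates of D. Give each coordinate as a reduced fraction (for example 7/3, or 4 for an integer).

1. D_x = 8  [[BC ⟂ CD ⇒ -3x+9y-129=0] ∩ [|D−(14, 19)|²=40]]
2. D_y = 17  [[BC ⟂ CD ⇒ -3x+9y-129=0] ∩ [|D−(14, 19)|²=40]]
   so D = (8, 17)

D = (8, 17)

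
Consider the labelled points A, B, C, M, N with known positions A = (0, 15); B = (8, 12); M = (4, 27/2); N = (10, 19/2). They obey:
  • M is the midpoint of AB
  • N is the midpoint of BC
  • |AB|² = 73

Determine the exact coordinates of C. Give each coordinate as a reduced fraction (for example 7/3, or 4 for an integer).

C = (12, 7)

1. C_x = 12  [C = 2·N−B = 2·(10, 19/2)−(8, 12)]
2. C_y = 7  [C = 2·N−B = 2·(10, 19/2)−(8, 12)]
   so C = (12, 7)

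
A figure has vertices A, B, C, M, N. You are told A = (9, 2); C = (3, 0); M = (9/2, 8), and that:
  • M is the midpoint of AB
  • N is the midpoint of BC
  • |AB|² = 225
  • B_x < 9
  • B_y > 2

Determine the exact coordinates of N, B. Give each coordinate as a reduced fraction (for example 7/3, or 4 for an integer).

N = (3/2, 7)
B = (0, 14)

1. B_x = 0  [B = 2·M−A = 2·(9/2, 8)−(9, 2)]
2. B_y = 14  [B = 2·M−A = 2·(9/2, 8)−(9, 2)]
   so B = (0, 14)
3. N_x = 3/2  [2·N = B+C = (0, 14)+(3, 0)]
4. N_y = 7  [2·N = B+C = (0, 14)+(3, 0)]
   so N = (3/2, 7)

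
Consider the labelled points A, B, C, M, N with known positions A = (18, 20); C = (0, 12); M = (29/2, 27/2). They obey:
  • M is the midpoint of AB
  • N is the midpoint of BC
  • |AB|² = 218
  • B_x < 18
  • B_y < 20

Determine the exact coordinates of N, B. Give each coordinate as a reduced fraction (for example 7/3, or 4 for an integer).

1. B_x = 11  [B = 2·M−A = 2·(29/2, 27/2)−(18, 20)]
2. B_y = 7  [B = 2·M−A = 2·(29/2, 27/2)−(18, 20)]
   so B = (11, 7)
3. N_x = 11/2  [2·N = B+C = (11, 7)+(0, 12)]
4. N_y = 19/2  [2·N = B+C = (11, 7)+(0, 12)]
   so N = (11/2, 19/2)

N = (11/2, 19/2)
B = (11, 7)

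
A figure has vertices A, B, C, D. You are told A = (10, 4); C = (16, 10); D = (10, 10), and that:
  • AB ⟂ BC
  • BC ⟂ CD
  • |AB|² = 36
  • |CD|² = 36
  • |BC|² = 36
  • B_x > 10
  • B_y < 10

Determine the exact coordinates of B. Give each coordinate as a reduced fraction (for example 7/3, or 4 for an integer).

B = (16, 4)

1. B_x = 16  [[BC ⟂ CD ⇒ 6x-96=0] ∩ [|B−(10, 4)|²=36]]
2. B_y = 4  [[BC ⟂ CD ⇒ 6x-96=0] ∩ [|B−(10, 4)|²=36]]
   so B = (16, 4)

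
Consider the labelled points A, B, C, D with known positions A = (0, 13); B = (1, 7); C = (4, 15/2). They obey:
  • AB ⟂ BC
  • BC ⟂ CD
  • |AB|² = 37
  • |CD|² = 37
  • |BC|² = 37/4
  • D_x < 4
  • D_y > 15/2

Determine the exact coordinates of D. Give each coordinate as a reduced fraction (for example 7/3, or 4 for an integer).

D = (3, 27/2)

1. D_x = 3  [[BC ⟂ CD ⇒ 3x+1/2y-63/4=0] ∩ [|D−(4, 15/2)|²=37]]
2. D_y = 27/2  [[BC ⟂ CD ⇒ 3x+1/2y-63/4=0] ∩ [|D−(4, 15/2)|²=37]]
   so D = (3, 27/2)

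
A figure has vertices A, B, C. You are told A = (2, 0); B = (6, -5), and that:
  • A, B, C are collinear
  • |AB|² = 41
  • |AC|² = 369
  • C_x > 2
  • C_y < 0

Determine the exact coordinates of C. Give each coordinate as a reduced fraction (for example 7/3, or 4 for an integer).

1. C_x = 14  [[A, B, C are collinear ⇒ 5x+4y-10=0] ∩ [|C−(2, 0)|²=369]]
2. C_y = -15  [[A, B, C are collinear ⇒ 5x+4y-10=0] ∩ [|C−(2, 0)|²=369]]
   so C = (14, -15)

C = (14, -15)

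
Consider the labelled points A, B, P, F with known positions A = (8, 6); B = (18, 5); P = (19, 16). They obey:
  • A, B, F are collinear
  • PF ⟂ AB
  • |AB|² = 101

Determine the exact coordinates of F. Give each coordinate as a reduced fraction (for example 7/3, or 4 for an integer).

1. F_x = 1808/101  [[A, B, F are collinear ⇒ 1x+10y-68=0] ∩ [PF ⟂ AB ⇒ 10x-1y-174=0]]
2. F_y = 506/101  [[A, B, F are collinear ⇒ 1x+10y-68=0] ∩ [PF ⟂ AB ⇒ 10x-1y-174=0]]
   so F = (1808/101, 506/101)

F = (1808/101, 506/101)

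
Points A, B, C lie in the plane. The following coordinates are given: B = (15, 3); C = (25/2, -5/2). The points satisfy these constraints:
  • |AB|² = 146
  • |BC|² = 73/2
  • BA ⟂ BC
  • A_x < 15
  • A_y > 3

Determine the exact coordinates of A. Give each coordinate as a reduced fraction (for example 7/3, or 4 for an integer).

1. A_x = 4  [[BA ⟂ BC ⇒ -5/2x-11/2y+54=0] ∩ [|A−(15, 3)|²=146]]
2. A_y = 8  [[BA ⟂ BC ⇒ -5/2x-11/2y+54=0] ∩ [|A−(15, 3)|²=146]]
   so A = (4, 8)

A = (4, 8)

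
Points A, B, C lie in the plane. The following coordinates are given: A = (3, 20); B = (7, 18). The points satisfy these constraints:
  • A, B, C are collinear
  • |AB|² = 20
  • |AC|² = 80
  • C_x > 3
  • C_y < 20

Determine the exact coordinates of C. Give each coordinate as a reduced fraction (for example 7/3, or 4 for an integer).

1. C_x = 11  [[A, B, C are collinear ⇒ 2x+4y-86=0] ∩ [|C−(3, 20)|²=80]]
2. C_y = 16  [[A, B, C are collinear ⇒ 2x+4y-86=0] ∩ [|C−(3, 20)|²=80]]
   so C = (11, 16)

C = (11, 16)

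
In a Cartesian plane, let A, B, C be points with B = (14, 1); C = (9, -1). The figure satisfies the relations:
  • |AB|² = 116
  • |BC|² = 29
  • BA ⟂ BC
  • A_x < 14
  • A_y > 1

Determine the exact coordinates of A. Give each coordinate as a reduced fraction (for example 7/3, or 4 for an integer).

1. A_x = 10  [[BA ⟂ BC ⇒ -5x-2y+72=0] ∩ [|A−(14, 1)|²=116]]
2. A_y = 11  [[BA ⟂ BC ⇒ -5x-2y+72=0] ∩ [|A−(14, 1)|²=116]]
   so A = (10, 11)

A = (10, 11)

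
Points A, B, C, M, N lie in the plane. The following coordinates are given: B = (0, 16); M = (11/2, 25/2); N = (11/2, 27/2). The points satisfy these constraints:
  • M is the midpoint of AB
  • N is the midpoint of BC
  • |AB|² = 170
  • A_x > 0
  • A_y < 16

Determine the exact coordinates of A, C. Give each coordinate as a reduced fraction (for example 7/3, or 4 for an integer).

1. A_x = 11  [A = 2·M−B = 2·(11/2, 25/2)−(0, 16)]
2. A_y = 9  [A = 2·M−B = 2·(11/2, 25/2)−(0, 16)]
   so A = (11, 9)
3. C_x = 11  [C = 2·N−B = 2·(11/2, 27/2)−(0, 16)]
4. C_y = 11  [C = 2·N−B = 2·(11/2, 27/2)−(0, 16)]
   so C = (11, 11)

A = (11, 9)
C = (11, 11)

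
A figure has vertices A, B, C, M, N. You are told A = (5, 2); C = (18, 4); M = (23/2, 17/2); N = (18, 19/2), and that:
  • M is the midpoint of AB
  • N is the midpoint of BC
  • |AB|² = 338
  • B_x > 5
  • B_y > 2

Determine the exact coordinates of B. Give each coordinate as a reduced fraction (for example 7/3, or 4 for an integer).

1. B_x = 18  [B = 2·M−A = 2·(23/2, 17/2)−(5, 2)]
2. B_y = 15  [B = 2·M−A = 2·(23/2, 17/2)−(5, 2)]
   so B = (18, 15)

B = (18, 15)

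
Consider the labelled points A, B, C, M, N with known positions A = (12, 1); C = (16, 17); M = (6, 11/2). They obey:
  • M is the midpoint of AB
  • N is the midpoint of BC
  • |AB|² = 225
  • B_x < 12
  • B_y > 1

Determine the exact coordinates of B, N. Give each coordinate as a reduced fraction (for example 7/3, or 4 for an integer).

1. B_x = 0  [B = 2·M−A = 2·(6, 11/2)−(12, 1)]
2. B_y = 10  [B = 2·M−A = 2·(6, 11/2)−(12, 1)]
   so B = (0, 10)
3. N_x = 8  [2·N = B+C = (0, 10)+(16, 17)]
4. N_y = 27/2  [2·N = B+C = (0, 10)+(16, 17)]
   so N = (8, 27/2)

B = (0, 10)
N = (8, 27/2)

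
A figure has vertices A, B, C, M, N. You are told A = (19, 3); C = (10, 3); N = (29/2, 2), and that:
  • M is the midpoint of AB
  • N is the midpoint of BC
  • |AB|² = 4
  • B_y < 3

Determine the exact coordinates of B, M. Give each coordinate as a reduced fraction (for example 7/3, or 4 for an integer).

1. B_x = 19  [B = 2·N−C = 2·(29/2, 2)−(10, 3)]
2. B_y = 1  [B = 2·N−C = 2·(29/2, 2)−(10, 3)]
   so B = (19, 1)
3. M_x = 19  [2·M = A+B = (19, 3)+(19, 1)]
4. M_y = 2  [2·M = A+B = (19, 3)+(19, 1)]
   so M = (19, 2)

B = (19, 1)
M = (19, 2)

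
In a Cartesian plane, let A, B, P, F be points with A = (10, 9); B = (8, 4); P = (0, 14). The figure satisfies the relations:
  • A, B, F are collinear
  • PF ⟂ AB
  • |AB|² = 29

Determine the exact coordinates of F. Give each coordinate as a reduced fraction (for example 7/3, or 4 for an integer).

1. F_x = 300/29  [[A, B, F are collinear ⇒ 5x-2y-32=0] ∩ [PF ⟂ AB ⇒ -2x-5y+70=0]]
2. F_y = 286/29  [[A, B, F are collinear ⇒ 5x-2y-32=0] ∩ [PF ⟂ AB ⇒ -2x-5y+70=0]]
   so F = (300/29, 286/29)

F = (300/29, 286/29)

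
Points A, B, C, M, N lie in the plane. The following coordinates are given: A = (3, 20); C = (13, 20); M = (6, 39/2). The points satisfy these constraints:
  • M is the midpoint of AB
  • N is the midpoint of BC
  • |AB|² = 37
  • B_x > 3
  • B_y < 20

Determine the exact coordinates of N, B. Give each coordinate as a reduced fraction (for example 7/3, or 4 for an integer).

N = (11, 39/2)
B = (9, 19)

1. B_x = 9  [B = 2·M−A = 2·(6, 39/2)−(3, 20)]
2. B_y = 19  [B = 2·M−A = 2·(6, 39/2)−(3, 20)]
   so B = (9, 19)
3. N_x = 11  [2·N = B+C = (9, 19)+(13, 20)]
4. N_y = 39/2  [2·N = B+C = (9, 19)+(13, 20)]
   so N = (11, 39/2)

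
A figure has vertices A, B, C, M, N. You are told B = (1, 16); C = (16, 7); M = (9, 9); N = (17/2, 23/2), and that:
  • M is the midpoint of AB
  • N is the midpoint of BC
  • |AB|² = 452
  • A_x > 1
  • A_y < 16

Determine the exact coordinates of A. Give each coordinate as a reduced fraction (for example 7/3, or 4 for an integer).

A = (17, 2)

1. A_x = 17  [A = 2·M−B = 2·(9, 9)−(1, 16)]
2. A_y = 2  [A = 2·M−B = 2·(9, 9)−(1, 16)]
   so A = (17, 2)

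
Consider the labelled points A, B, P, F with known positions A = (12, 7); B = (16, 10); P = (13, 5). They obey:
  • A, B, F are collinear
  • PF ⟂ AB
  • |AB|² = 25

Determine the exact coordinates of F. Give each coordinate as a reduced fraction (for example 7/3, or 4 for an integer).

1. F_x = 292/25  [[A, B, F are collinear ⇒ -3x+4y+8=0] ∩ [PF ⟂ AB ⇒ 4x+3y-67=0]]
2. F_y = 169/25  [[A, B, F are collinear ⇒ -3x+4y+8=0] ∩ [PF ⟂ AB ⇒ 4x+3y-67=0]]
   so F = (292/25, 169/25)

F = (292/25, 169/25)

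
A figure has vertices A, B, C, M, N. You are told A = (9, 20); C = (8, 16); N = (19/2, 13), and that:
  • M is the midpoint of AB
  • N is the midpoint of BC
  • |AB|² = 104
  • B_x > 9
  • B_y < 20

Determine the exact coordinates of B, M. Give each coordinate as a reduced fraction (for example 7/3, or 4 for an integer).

1. B_x = 11  [B = 2·N−C = 2·(19/2, 13)−(8, 16)]
2. B_y = 10  [B = 2·N−C = 2·(19/2, 13)−(8, 16)]
   so B = (11, 10)
3. M_x = 10  [2·M = A+B = (9, 20)+(11, 10)]
4. M_y = 15  [2·M = A+B = (9, 20)+(11, 10)]
   so M = (10, 15)

B = (11, 10)
M = (10, 15)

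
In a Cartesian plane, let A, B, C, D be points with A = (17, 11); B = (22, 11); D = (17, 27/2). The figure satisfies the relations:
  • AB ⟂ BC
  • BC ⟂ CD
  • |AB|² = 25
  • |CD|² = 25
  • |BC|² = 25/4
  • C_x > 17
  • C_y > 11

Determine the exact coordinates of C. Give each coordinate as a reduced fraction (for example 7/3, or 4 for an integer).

C = (22, 27/2)

1. C_x = 22  [[AB ⟂ BC ⇒ 5x-110=0] ∩ [|C−(17, 27/2)|²=25]]
2. C_y = 27/2  [[AB ⟂ BC ⇒ 5x-110=0] ∩ [|C−(17, 27/2)|²=25]]
   so C = (22, 27/2)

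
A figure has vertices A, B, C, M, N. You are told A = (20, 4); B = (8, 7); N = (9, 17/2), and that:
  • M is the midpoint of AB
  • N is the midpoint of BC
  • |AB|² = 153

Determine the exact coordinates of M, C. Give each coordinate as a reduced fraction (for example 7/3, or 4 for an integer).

1. M_x = 14  [2·M = A+B = (20, 4)+(8, 7)]
2. M_y = 11/2  [2·M = A+B = (20, 4)+(8, 7)]
   so M = (14, 11/2)
3. C_x = 10  [C = 2·N−B = 2·(9, 17/2)−(8, 7)]
4. C_y = 10  [C = 2·N−B = 2·(9, 17/2)−(8, 7)]
   so C = (10, 10)

M = (14, 11/2)
C = (10, 10)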